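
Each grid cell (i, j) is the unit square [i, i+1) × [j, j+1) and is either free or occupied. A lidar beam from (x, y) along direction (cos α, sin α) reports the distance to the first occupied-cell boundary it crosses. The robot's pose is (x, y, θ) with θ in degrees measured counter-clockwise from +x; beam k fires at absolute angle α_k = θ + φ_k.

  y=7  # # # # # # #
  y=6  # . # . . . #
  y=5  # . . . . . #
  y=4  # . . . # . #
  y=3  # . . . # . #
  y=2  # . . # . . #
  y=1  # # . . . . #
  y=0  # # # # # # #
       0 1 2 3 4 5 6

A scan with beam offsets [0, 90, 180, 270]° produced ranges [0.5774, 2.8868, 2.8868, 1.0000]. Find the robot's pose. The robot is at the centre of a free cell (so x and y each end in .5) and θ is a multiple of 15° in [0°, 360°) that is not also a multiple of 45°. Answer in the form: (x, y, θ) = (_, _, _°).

The pose lattice has 25·16 = 400 candidates. Test each by forward raycasting.
  (1.5, 6.5, 150°): beam 2 = 1.0000 ≠ 2.8868 ✗
  (1.5, 3.5, 165°): beam 1 = 0.5176 ≠ 0.5774 ✗
  (1.5, 4.5, 120°): beam 1 = 1.0000 ≠ 0.5774 ✗
  (5.5, 3.5, 75°): beam 1 = 1.9319 ≠ 0.5774 ✗
  …
  (1.5, 3.5, 210°): r_1=0.5774, r_2=2.8868, r_3=2.8868, r_4=1.0000 — all match ✓
Only this pose fits every beam.

(x, y, θ) = (1.5, 3.5, 210°)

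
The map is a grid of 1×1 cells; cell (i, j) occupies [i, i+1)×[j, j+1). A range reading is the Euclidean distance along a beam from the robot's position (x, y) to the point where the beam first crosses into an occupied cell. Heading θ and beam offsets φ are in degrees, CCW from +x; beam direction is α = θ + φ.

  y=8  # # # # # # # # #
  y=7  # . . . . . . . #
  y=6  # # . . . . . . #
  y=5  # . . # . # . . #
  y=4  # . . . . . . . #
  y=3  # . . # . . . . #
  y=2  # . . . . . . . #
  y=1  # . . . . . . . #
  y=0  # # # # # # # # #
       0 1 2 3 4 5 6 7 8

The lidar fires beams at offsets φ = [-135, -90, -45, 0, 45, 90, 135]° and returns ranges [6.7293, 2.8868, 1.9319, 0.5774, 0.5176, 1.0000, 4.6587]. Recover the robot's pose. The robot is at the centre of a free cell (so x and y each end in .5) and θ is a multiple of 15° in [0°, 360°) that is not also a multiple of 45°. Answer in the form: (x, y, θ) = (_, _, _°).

(x, y, θ) = (7.5, 3.5, 330°)

The pose lattice has 45·16 = 720 candidates. Test each by forward raycasting.
  (4.5, 3.5, 150°): beam 1 = 3.6235 ≠ 6.7293 ✗
  (1.5, 1.5, 105°): beam 1 = 1.0000 ≠ 6.7293 ✗
  (6.5, 3.5, 240°): beam 1 = 1.9319 ≠ 6.7293 ✗
  (6.5, 1.5, 15°): beam 1 = 0.5774 ≠ 6.7293 ✗
  (5.5, 6.5, 345°): beam 1 = 1.7321 ≠ 6.7293 ✗
  …
  (7.5, 3.5, 330°): r_1=6.7293, r_2=2.8868, r_3=1.9319, r_4=0.5774, r_5=0.5176, r_6=1.0000, r_7=4.6587 — all match ✓
No second candidate reproduces the full scan.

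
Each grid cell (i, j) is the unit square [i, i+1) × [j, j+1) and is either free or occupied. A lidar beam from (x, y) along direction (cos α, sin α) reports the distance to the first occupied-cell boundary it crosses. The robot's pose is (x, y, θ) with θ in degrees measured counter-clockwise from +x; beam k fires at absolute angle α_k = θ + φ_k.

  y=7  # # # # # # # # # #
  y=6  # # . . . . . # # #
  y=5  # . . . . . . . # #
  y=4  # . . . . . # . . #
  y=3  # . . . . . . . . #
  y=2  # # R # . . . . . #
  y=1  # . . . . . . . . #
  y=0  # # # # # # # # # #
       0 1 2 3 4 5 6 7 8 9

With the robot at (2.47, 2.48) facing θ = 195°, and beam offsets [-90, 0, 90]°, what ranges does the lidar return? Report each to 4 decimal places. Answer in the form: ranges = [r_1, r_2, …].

beam 1: φ=-90°, α=105°
  d=(-0.2588,0.9659)  start (2,2)  tX=1.8159 tY=0.5383  stride 1/|dx|=3.8637 1/|dy|=1.0353
    cross y-line → (2,3), t=0.5383
    cross y-line → (2,4), t=1.5736
    cross x-line → (1,4), t=1.8159
    cross y-line → (1,5), t=2.6089
    cross y-line → (1,6), t=3.6442 (wall)
  → r_1 = 3.6442
beam 2: φ=0°, α=195°
  d=(-0.9659,-0.2588)  start (2,2)  tX=0.4866 tY=1.8546  stride 1/|dx|=1.0353 1/|dy|=3.8637
    cross x-line → (1,2), t=0.4866 (wall)
  → r_2 = 0.4866
beam 3: φ=90°, α=285°
  d=(0.2588,-0.9659)  start (2,2)  tX=2.0478 tY=0.4969  stride 1/|dx|=3.8637 1/|dy|=1.0353
    cross y-line → (2,1), t=0.4969
    cross y-line → (2,0), t=1.5322 (wall)
  → r_3 = 1.5322

ranges = [3.6442, 0.4866, 1.5322]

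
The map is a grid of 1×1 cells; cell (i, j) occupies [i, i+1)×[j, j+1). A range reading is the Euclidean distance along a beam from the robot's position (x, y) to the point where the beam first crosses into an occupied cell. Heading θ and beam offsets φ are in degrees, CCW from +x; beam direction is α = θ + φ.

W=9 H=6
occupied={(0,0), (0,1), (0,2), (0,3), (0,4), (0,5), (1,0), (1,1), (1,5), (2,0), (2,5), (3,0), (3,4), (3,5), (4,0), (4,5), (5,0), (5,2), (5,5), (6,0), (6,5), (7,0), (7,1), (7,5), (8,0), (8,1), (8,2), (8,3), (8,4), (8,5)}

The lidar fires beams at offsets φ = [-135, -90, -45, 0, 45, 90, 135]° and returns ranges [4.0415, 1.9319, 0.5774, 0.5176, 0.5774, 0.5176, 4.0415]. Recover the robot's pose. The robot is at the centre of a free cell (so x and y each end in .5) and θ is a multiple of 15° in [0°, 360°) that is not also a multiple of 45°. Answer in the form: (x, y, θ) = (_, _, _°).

(x, y, θ) = (4.5, 4.5, 105°)

Enumerate (i+0.5, j+0.5, θ) over the 24 free cells and 16 admissible headings. For each, cast all 7 beams and compare to the given ranges.
  (2.5, 3.5, 285°): beam 1 = 1.7321 ≠ 4.0415 ✗
  (6.5, 4.5, 105°): beam 1 = 1.7321 ≠ 4.0415 ✗
  (7.5, 2.5, 240°): beam 1 = 2.5882 ≠ 4.0415 ✗
  (7.5, 3.5, 330°): beam 1 = 1.9319 ≠ 4.0415 ✗
  …
  (4.5, 4.5, 105°): r_1=4.0415, r_2=1.9319, r_3=0.5774, r_4=0.5176, r_5=0.5774, r_6=0.5176, r_7=4.0415 — all match ✓
No second candidate reproduces the full scan.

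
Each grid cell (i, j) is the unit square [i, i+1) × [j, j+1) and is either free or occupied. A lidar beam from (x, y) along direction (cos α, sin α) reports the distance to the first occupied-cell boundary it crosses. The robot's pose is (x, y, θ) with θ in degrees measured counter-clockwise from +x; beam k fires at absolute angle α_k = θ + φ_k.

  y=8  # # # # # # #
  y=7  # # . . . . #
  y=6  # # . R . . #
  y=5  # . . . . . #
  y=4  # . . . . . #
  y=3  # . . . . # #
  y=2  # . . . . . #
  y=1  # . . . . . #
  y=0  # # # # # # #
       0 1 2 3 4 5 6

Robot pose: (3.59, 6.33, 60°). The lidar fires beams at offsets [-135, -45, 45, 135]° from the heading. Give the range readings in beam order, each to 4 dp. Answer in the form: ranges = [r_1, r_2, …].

beam 1: φ=-135°, α=285°
  direction (0.2588, -0.9659); cell (3,6); t to first gridline: x 1.5841, y 0.3416 (then +3.8637 / +1.0353)
    (3,5) via y @ 0.3416
    (3,4) via y @ 1.3769
    (4,4) via x @ 1.5841
    (4,3) via y @ 2.4122
    (4,2) via y @ 3.4475
    (4,1) via y @ 4.4827
    (5,1) via x @ 5.4478
    (5,0) via y @ 5.5180  # hit
  → r_1 = 5.5180
beam 2: φ=-45°, α=15°
  direction (0.9659, 0.2588); cell (3,6); t to first gridline: x 0.4245, y 2.5887 (then +1.0353 / +3.8637)
    (4,6) via x @ 0.4245
    (5,6) via x @ 1.4597
    (6,6) via x @ 2.4950  # hit
  → r_2 = 2.4950
beam 3: φ=45°, α=105°
  direction (-0.2588, 0.9659); cell (3,6); t to first gridline: x 2.2796, y 0.6936 (then +3.8637 / +1.0353)
    (3,7) via y @ 0.6936
    (3,8) via y @ 1.7289  # hit
  → r_3 = 1.7289
beam 4: φ=135°, α=195°
  direction (-0.9659, -0.2588); cell (3,6); t to first gridline: x 0.6108, y 1.2750 (then +1.0353 / +3.8637)
    (2,6) via x @ 0.6108
    (2,5) via y @ 1.2750
    (1,5) via x @ 1.6461
    (0,5) via x @ 2.6814  # hit
  → r_4 = 2.6814

ranges = [5.5180, 2.4950, 1.7289, 2.6814]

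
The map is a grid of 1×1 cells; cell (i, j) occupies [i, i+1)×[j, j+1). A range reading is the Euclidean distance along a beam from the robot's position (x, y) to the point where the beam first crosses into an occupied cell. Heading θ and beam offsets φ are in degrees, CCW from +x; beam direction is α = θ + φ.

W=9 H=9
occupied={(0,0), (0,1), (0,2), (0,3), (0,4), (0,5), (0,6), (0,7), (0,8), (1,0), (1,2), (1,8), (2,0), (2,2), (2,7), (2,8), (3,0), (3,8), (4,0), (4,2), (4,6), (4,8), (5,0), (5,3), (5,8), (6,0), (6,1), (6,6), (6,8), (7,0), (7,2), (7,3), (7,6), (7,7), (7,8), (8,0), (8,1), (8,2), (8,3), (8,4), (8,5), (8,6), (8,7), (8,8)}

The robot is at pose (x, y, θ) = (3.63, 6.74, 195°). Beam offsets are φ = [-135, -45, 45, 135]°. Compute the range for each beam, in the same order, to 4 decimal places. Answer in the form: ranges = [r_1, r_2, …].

ranges = [1.4549, 0.7275, 4.3186, 0.4272]

beam 1: φ=-135°, α=60°
  dir = (cos 60°, sin 60°) = (0.5000, 0.8660); from cell (3,6)
  next x-line at t=0.7400, next y-line at t=0.3002; Δt_x=2.0000, Δt_y=1.1547
    y: enter (3,7) at t=0.3002
    x: enter (4,7) at t=0.7400
    y: enter (4,8) at t=1.4549 ← occupied
  → r_1 = 1.4549
beam 2: φ=-45°, α=150°
  dir = (cos 150°, sin 150°) = (-0.8660, 0.5000); from cell (3,6)
  next x-line at t=0.7275, next y-line at t=0.5200; Δt_x=1.1547, Δt_y=2.0000
    y: enter (3,7) at t=0.5200
    x: enter (2,7) at t=0.7275 ← occupied
  → r_2 = 0.7275
beam 3: φ=45°, α=240°
  dir = (cos 240°, sin 240°) = (-0.5000, -0.8660); from cell (3,6)
  next x-line at t=1.2600, next y-line at t=0.8545; Δt_x=2.0000, Δt_y=1.1547
    y: enter (3,5) at t=0.8545
    x: enter (2,5) at t=1.2600
    y: enter (2,4) at t=2.0092
    y: enter (2,3) at t=3.1639
    x: enter (1,3) at t=3.2600
    y: enter (1,2) at t=4.3186 ← occupied
  → r_3 = 4.3186
beam 4: φ=135°, α=330°
  dir = (cos 330°, sin 330°) = (0.8660, -0.5000); from cell (3,6)
  next x-line at t=0.4272, next y-line at t=1.4800; Δt_x=1.1547, Δt_y=2.0000
    x: enter (4,6) at t=0.4272 ← occupied
  → r_4 = 0.4272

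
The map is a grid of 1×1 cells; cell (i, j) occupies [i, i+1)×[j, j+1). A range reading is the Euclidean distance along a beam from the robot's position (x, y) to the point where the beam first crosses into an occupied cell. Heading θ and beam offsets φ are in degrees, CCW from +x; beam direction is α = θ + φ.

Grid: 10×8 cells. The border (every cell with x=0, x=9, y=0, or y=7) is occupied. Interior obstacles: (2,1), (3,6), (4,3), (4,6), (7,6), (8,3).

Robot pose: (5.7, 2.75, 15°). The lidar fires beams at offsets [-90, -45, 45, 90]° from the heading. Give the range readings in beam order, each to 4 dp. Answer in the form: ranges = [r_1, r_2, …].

ranges = [1.8117, 3.5000, 3.7528, 3.3646]

beam 1: φ=-90°, α=285°
  dir = (cos 285°, sin 285°) = (0.2588, -0.9659); from cell (5,2)
  next x-line at t=1.1591, next y-line at t=0.7765; Δt_x=3.8637, Δt_y=1.0353
    y: enter (5,1) at t=0.7765
    x: enter (6,1) at t=1.1591
    y: enter (6,0) at t=1.8117 ← occupied
  → r_1 = 1.8117
beam 2: φ=-45°, α=330°
  dir = (cos 330°, sin 330°) = (0.8660, -0.5000); from cell (5,2)
  next x-line at t=0.3464, next y-line at t=1.5000; Δt_x=1.1547, Δt_y=2.0000
    x: enter (6,2) at t=0.3464
    y: enter (6,1) at t=1.5000
    x: enter (7,1) at t=1.5011
    x: enter (8,1) at t=2.6558
    y: enter (8,0) at t=3.5000 ← occupied
  → r_2 = 3.5000
beam 3: φ=45°, α=60°
  dir = (cos 60°, sin 60°) = (0.5000, 0.8660); from cell (5,2)
  next x-line at t=0.6000, next y-line at t=0.2887; Δt_x=2.0000, Δt_y=1.1547
    y: enter (5,3) at t=0.2887
    x: enter (6,3) at t=0.6000
    y: enter (6,4) at t=1.4434
    y: enter (6,5) at t=2.5981
    x: enter (7,5) at t=2.6000
    y: enter (7,6) at t=3.7528 ← occupied
  → r_3 = 3.7528
beam 4: φ=90°, α=105°
  dir = (cos 105°, sin 105°) = (-0.2588, 0.9659); from cell (5,2)
  next x-line at t=2.7046, next y-line at t=0.2588; Δt_x=3.8637, Δt_y=1.0353
    y: enter (5,3) at t=0.2588
    y: enter (5,4) at t=1.2941
    y: enter (5,5) at t=2.3294
    x: enter (4,5) at t=2.7046
    y: enter (4,6) at t=3.3646 ← occupied
  → r_4 = 3.3646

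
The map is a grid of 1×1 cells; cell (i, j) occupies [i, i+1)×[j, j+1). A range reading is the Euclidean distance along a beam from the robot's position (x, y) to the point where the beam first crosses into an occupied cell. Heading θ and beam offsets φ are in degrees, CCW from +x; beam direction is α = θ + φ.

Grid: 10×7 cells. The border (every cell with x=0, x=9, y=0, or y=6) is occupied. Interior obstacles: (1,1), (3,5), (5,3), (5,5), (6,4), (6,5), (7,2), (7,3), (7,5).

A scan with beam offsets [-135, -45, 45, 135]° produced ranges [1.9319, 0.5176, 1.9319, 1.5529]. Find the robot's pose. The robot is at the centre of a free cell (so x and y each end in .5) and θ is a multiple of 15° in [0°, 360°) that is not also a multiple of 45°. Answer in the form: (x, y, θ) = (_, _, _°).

(x, y, θ) = (5.5, 1.5, 330°)

Candidates: 31 free-cell centres × 16 headings = 496 poses. Raycast each; keep the one whose scan matches to 4 dp.
  (1.5, 4.5, 165°): beam 1 = 1.7321 ≠ 1.9319 ✗
  (4.5, 1.5, 300°): beam 1 = 3.6235 ≠ 1.9319 ✗
  (3.5, 4.5, 75°): beam 1 = 4.0415 ≠ 1.9319 ✗
  …
  (5.5, 1.5, 330°): r_1=1.9319, r_2=0.5176, r_3=1.9319, r_4=1.5529 — all match ✓
Unique over the lattice → pose = (5.5, 1.5, 330°).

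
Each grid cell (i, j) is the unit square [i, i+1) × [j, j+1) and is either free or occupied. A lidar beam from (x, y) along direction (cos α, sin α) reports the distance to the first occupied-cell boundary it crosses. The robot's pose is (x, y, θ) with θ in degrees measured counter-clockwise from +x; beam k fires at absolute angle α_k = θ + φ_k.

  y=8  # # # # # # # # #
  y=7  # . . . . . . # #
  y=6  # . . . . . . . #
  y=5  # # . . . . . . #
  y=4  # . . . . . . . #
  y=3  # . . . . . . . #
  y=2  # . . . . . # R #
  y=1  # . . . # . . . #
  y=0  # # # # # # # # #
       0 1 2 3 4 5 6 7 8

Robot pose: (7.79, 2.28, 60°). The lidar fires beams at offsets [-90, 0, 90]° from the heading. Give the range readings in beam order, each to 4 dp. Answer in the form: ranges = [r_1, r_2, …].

beam 1: φ=-90°, α=330°
  cosα=0.8660 sinα=-0.5000 | (7,2) | tMaxX 0.2425 tMaxY 0.5600 | tΔX 1.1547 tΔY 2.0000
    t=0.2425 [x] (8,2) — stop
  → r_1 = 0.2425
beam 2: φ=0°, α=60°
  cosα=0.5000 sinα=0.8660 | (7,2) | tMaxX 0.4200 tMaxY 0.8314 | tΔX 2.0000 tΔY 1.1547
    t=0.4200 [x] (8,2) — stop
  → r_2 = 0.4200
beam 3: φ=90°, α=150°
  cosα=-0.8660 sinα=0.5000 | (7,2) | tMaxX 0.9122 tMaxY 1.4400 | tΔX 1.1547 tΔY 2.0000
    t=0.9122 [x] (6,2) — stop
  → r_3 = 0.9122

ranges = [0.2425, 0.4200, 0.9122]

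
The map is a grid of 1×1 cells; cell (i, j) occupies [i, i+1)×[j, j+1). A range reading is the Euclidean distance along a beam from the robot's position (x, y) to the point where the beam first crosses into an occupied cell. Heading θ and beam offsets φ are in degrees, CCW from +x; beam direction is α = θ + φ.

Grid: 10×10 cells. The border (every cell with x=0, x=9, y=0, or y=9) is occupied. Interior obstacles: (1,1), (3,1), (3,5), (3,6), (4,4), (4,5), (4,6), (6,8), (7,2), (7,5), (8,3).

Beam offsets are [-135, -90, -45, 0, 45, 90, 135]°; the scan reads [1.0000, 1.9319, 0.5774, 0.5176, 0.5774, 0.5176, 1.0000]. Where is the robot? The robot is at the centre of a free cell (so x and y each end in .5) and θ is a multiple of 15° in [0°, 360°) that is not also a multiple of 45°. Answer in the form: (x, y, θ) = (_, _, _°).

The pose lattice has 53·16 = 848 candidates. Test each by forward raycasting.
  (6.5, 5.5, 330°): beam 1 = 1.5529 ≠ 1.0000 ✗
  (7.5, 4.5, 210°): beam 1 = 0.5176 ≠ 1.0000 ✗
  (1.5, 2.5, 165°): beam 1 = 3.0000 ≠ 1.0000 ✗
  (7.5, 3.5, 120°): beam 1 = 0.5176 ≠ 1.0000 ✗
  …
  (8.5, 1.5, 285°): r_1=1.0000, r_2=1.9319, r_3=0.5774, r_4=0.5176, r_5=0.5774, r_6=0.5176, r_7=1.0000 — all match ✓
No second candidate reproduces the full scan.

(x, y, θ) = (8.5, 1.5, 285°)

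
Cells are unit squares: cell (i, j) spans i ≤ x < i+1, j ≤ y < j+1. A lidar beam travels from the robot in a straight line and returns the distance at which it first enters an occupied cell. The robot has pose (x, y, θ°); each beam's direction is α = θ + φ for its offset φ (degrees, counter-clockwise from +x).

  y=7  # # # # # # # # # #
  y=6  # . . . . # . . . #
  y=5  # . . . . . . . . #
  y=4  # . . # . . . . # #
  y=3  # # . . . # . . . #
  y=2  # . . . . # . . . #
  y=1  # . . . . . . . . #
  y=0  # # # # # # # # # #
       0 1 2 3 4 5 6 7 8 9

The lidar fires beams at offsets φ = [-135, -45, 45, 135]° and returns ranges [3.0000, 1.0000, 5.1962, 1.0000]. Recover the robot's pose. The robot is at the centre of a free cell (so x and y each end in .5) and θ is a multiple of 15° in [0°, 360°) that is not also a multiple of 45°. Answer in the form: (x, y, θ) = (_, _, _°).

(x, y, θ) = (4.5, 5.5, 285°)

Candidates: 42 free-cell centres × 16 headings = 672 poses. Raycast each; keep the one whose scan matches to 4 dp.
  (4.5, 5.5, 255°): beam 1 = 1.7321 ≠ 3.0000 ✗
  (7.5, 4.5, 15°): beam 1 = 4.0415 ≠ 3.0000 ✗
  (1.5, 1.5, 105°): beam 1 = 1.0000 ≠ 3.0000 ✗
  …
  (4.5, 5.5, 285°): r_1=3.0000, r_2=1.0000, r_3=5.1962, r_4=1.0000 — all match ✓
No second candidate reproduces the full scan.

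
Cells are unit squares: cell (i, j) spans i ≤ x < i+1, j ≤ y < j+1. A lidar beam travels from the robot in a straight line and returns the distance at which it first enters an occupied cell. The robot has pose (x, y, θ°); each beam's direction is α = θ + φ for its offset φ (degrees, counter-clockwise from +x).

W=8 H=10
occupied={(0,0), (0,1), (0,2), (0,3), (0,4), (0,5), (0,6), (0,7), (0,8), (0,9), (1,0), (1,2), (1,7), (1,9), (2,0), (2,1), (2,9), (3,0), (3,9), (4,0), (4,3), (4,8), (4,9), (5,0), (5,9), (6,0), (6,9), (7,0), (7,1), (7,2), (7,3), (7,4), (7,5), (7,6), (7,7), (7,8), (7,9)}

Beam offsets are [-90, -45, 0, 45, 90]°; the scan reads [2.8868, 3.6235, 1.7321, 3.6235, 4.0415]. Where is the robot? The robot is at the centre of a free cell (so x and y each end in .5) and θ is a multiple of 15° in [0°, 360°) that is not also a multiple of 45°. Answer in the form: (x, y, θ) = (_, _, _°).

(x, y, θ) = (3.5, 5.5, 300°)

The pose lattice has 43·16 = 688 candidates. Test each by forward raycasting.
  (3.5, 4.5, 300°): beam 2 = 2.5882 ≠ 3.6235 ✗
  (1.5, 4.5, 30°): beam 2 = 2.5882 ≠ 3.6235 ✗
  (1.5, 5.5, 300°): beam 1 = 0.5774 ≠ 2.8868 ✗
  …
  (3.5, 5.5, 300°): r_1=2.8868, r_2=3.6235, r_3=1.7321, r_4=3.6235, r_5=4.0415 — all match ✓
Only this pose fits every beam.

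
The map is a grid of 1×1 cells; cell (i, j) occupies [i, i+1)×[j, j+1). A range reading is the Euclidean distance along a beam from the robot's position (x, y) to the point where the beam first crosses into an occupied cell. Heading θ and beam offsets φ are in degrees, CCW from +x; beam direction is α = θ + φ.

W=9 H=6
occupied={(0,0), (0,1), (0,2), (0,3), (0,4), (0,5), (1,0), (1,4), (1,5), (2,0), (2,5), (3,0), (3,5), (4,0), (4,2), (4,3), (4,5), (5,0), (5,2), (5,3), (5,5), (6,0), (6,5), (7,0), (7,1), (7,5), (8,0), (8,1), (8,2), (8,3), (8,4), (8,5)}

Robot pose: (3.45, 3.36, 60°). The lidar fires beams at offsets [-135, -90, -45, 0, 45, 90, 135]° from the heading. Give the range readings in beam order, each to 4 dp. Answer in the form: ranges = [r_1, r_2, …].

ranges = [2.4433, 0.6351, 0.5694, 1.8937, 1.6979, 1.6743, 2.5364]

beam 1: φ=-135°, α=285°
  cosα=0.2588 sinα=-0.9659 | (3,3) | tMaxX 2.1250 tMaxY 0.3727 | tΔX 3.8637 tΔY 1.0353
    t=0.3727 [y] (3,2)
    t=1.4080 [y] (3,1)
    t=2.1250 [x] (4,1)
    t=2.4433 [y] (4,0) — stop
  → r_1 = 2.4433
beam 2: φ=-90°, α=330°
  cosα=0.8660 sinα=-0.5000 | (3,3) | tMaxX 0.6351 tMaxY 0.7200 | tΔX 1.1547 tΔY 2.0000
    t=0.6351 [x] (4,3) — stop
  → r_2 = 0.6351
beam 3: φ=-45°, α=15°
  cosα=0.9659 sinα=0.2588 | (3,3) | tMaxX 0.5694 tMaxY 2.4728 | tΔX 1.0353 tΔY 3.8637
    t=0.5694 [x] (4,3) — stop
  → r_3 = 0.5694
beam 4: φ=0°, α=60°
  cosα=0.5000 sinα=0.8660 | (3,3) | tMaxX 1.1000 tMaxY 0.7390 | tΔX 2.0000 tΔY 1.1547
    t=0.7390 [y] (3,4)
    t=1.1000 [x] (4,4)
    t=1.8937 [y] (4,5) — stop
  → r_4 = 1.8937
beam 5: φ=45°, α=105°
  cosα=-0.2588 sinα=0.9659 | (3,3) | tMaxX 1.7387 tMaxY 0.6626 | tΔX 3.8637 tΔY 1.0353
    t=0.6626 [y] (3,4)
    t=1.6979 [y] (3,5) — stop
  → r_5 = 1.6979
beam 6: φ=90°, α=150°
  cosα=-0.8660 sinα=0.5000 | (3,3) | tMaxX 0.5196 tMaxY 1.2800 | tΔX 1.1547 tΔY 2.0000
    t=0.5196 [x] (2,3)
    t=1.2800 [y] (2,4)
    t=1.6743 [x] (1,4) — stop
  → r_6 = 1.6743
beam 7: φ=135°, α=195°
  cosα=-0.9659 sinα=-0.2588 | (3,3) | tMaxX 0.4659 tMaxY 1.3909 | tΔX 1.0353 tΔY 3.8637
    t=0.4659 [x] (2,3)
    t=1.3909 [y] (2,2)
    t=1.5012 [x] (1,2)
    t=2.5364 [x] (0,2) — stop
  → r_7 = 2.5364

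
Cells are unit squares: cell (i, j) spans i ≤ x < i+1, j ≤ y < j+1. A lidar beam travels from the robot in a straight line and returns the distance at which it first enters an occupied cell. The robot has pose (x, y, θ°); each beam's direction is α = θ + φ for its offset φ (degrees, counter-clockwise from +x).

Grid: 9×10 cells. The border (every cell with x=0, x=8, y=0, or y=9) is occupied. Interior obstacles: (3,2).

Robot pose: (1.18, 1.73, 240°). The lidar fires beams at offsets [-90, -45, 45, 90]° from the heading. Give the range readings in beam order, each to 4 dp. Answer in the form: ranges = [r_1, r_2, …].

beam 1: φ=-90°, α=150°
  cosα=-0.8660 sinα=0.5000 | (1,1) | tMaxX 0.2078 tMaxY 0.5400 | tΔX 1.1547 tΔY 2.0000
    t=0.2078 [x] (0,1) — stop
  → r_1 = 0.2078
beam 2: φ=-45°, α=195°
  cosα=-0.9659 sinα=-0.2588 | (1,1) | tMaxX 0.1863 tMaxY 2.8205 | tΔX 1.0353 tΔY 3.8637
    t=0.1863 [x] (0,1) — stop
  → r_2 = 0.1863
beam 3: φ=45°, α=285°
  cosα=0.2588 sinα=-0.9659 | (1,1) | tMaxX 3.1682 tMaxY 0.7558 | tΔX 3.8637 tΔY 1.0353
    t=0.7558 [y] (1,0) — stop
  → r_3 = 0.7558
beam 4: φ=90°, α=330°
  cosα=0.8660 sinα=-0.5000 | (1,1) | tMaxX 0.9469 tMaxY 1.4600 | tΔX 1.1547 tΔY 2.0000
    t=0.9469 [x] (2,1)
    t=1.4600 [y] (2,0) — stop
  → r_4 = 1.4600

ranges = [0.2078, 0.1863, 0.7558, 1.4600]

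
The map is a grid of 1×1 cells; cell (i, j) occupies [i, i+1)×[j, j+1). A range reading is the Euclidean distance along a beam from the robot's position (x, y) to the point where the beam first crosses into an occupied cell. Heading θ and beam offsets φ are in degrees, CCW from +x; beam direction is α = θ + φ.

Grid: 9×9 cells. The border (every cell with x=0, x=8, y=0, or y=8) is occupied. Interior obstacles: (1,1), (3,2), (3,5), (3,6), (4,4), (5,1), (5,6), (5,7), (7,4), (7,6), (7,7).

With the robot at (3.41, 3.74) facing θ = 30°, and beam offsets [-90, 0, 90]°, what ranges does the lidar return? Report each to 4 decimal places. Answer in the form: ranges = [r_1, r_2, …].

beam 1: φ=-90°, α=300°
  d=(0.5000,-0.8660)  start (3,3)  tX=1.1800 tY=0.8545  stride 1/|dx|=2.0000 1/|dy|=1.1547
    cross y-line → (3,2), t=0.8545 (wall)
  → r_1 = 0.8545
beam 2: φ=0°, α=30°
  d=(0.8660,0.5000)  start (3,3)  tX=0.6813 tY=0.5200  stride 1/|dx|=1.1547 1/|dy|=2.0000
    cross y-line → (3,4), t=0.5200
    cross x-line → (4,4), t=0.6813 (wall)
  → r_2 = 0.6813
beam 3: φ=90°, α=120°
  d=(-0.5000,0.8660)  start (3,3)  tX=0.8200 tY=0.3002  stride 1/|dx|=2.0000 1/|dy|=1.1547
    cross y-line → (3,4), t=0.3002
    cross x-line → (2,4), t=0.8200
    cross y-line → (2,5), t=1.4549
    cross y-line → (2,6), t=2.6096
    cross x-line → (1,6), t=2.8200
    cross y-line → (1,7), t=3.7643
    cross x-line → (0,7), t=4.8200 (wall)
  → r_3 = 4.8200

ranges = [0.8545, 0.6813, 4.8200]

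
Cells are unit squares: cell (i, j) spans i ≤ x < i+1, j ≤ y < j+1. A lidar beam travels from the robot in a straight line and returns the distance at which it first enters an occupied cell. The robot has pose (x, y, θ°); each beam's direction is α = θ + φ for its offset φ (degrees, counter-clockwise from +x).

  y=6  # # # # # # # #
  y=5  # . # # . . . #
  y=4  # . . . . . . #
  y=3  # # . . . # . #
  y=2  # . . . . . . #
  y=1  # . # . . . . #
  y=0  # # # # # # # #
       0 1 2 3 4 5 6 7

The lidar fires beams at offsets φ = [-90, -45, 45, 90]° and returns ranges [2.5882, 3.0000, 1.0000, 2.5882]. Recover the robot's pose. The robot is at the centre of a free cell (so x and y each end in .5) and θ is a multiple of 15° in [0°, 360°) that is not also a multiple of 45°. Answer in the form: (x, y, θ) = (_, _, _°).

Candidates: 25 free-cell centres × 16 headings = 400 poses. Raycast each; keep the one whose scan matches to 4 dp.
  (6.5, 4.5, 30°): beam 1 = 1.0000 ≠ 2.5882 ✗
  (1.5, 1.5, 285°): beam 1 = 0.5176 ≠ 2.5882 ✗
  (4.5, 3.5, 150°): beam 1 = 2.8868 ≠ 2.5882 ✗
  (4.5, 1.5, 240°): beam 1 = 3.0000 ≠ 2.5882 ✗
  …
  (4.5, 4.5, 285°): r_1=2.5882, r_2=3.0000, r_3=1.0000, r_4=2.5882 — all match ✓
Only this pose fits every beam.

(x, y, θ) = (4.5, 4.5, 285°)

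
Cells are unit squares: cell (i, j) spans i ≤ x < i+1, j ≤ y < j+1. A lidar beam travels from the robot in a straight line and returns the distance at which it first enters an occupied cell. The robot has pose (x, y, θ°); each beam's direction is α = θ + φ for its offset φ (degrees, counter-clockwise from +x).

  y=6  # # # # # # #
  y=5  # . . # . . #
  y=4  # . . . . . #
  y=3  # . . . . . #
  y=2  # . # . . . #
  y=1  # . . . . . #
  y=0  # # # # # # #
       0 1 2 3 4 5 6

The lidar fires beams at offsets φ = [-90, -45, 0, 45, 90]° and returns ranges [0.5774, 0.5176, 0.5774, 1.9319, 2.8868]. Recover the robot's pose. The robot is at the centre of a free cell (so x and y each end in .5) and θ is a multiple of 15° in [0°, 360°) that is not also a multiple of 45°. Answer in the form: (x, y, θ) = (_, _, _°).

Enumerate (i+0.5, j+0.5, θ) over the 23 free cells and 16 admissible headings. For each, cast all 5 beams and compare to the given ranges.
  (5.5, 2.5, 150°): beam 1 = 1.0000 ≠ 0.5774 ✗
  (1.5, 5.5, 75°): beam 1 = 1.5529 ≠ 0.5774 ✗
  (2.5, 4.5, 210°): beam 1 = 1.7321 ≠ 0.5774 ✗
  (4.5, 2.5, 165°): beam 1 = 3.6235 ≠ 0.5774 ✗
  (4.5, 3.5, 195°): beam 1 = 1.9319 ≠ 0.5774 ✗
  …
  (1.5, 5.5, 210°): r_1=0.5774, r_2=0.5176, r_3=0.5774, r_4=1.9319, r_5=2.8868 — all match ✓
No second candidate reproduces the full scan.

(x, y, θ) = (1.5, 5.5, 210°)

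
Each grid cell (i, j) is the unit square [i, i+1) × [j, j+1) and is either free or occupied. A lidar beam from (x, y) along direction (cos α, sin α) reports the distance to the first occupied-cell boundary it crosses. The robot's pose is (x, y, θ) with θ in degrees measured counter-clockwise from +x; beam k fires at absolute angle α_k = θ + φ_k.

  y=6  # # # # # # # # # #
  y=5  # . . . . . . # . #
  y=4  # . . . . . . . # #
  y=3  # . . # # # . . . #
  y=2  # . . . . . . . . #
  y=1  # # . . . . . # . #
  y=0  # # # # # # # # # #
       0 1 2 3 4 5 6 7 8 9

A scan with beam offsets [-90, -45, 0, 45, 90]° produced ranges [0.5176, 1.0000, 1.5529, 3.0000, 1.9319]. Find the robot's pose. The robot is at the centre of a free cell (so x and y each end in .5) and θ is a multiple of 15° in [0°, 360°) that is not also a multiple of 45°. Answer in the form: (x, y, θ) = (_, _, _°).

Candidates: 33 free-cell centres × 16 headings = 528 poses. Raycast each; keep the one whose scan matches to 4 dp.
  (4.5, 1.5, 255°): beam 1 = 3.6235 ≠ 0.5176 ✗
  (2.5, 5.5, 240°): beam 1 = 1.0000 ≠ 0.5176 ✗
  (6.5, 2.5, 75°): beam 1 = 2.5882 ≠ 0.5176 ✗
  (2.5, 1.5, 30°): beam 1 = 0.5774 ≠ 0.5176 ✗
  …
  (2.5, 5.5, 195°): r_1=0.5176, r_2=1.0000, r_3=1.5529, r_4=3.0000, r_5=1.9319 — all match ✓
No second candidate reproduces the full scan.

(x, y, θ) = (2.5, 5.5, 195°)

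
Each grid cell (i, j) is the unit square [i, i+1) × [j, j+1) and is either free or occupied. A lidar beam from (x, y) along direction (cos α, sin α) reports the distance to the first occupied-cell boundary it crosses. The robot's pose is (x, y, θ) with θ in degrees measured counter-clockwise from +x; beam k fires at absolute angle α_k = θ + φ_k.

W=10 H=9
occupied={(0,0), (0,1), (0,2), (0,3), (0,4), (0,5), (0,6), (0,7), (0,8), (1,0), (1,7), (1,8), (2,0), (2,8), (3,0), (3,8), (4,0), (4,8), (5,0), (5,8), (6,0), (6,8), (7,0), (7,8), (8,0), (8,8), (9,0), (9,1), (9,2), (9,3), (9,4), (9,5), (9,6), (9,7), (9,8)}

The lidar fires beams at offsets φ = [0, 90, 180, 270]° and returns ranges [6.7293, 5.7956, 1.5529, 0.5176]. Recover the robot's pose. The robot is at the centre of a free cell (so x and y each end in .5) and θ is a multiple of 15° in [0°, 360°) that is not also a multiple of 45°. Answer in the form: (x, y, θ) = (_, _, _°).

(x, y, θ) = (7.5, 7.5, 195°)

Candidates: 55 free-cell centres × 16 headings = 880 poses. Raycast each; keep the one whose scan matches to 4 dp.
  (8.5, 5.5, 105°): beam 1 = 2.5882 ≠ 6.7293 ✗
  (8.5, 3.5, 285°): beam 1 = 1.9319 ≠ 6.7293 ✗
  (1.5, 4.5, 150°): beam 1 = 0.5774 ≠ 6.7293 ✗
  (8.5, 3.5, 75°): beam 1 = 1.9319 ≠ 6.7293 ✗
  (8.5, 1.5, 165°): beam 1 = 7.7646 ≠ 6.7293 ✗
  …
  (7.5, 7.5, 195°): r_1=6.7293, r_2=5.7956, r_3=1.5529, r_4=0.5176 — all match ✓
Unique over the lattice → pose = (7.5, 7.5, 195°).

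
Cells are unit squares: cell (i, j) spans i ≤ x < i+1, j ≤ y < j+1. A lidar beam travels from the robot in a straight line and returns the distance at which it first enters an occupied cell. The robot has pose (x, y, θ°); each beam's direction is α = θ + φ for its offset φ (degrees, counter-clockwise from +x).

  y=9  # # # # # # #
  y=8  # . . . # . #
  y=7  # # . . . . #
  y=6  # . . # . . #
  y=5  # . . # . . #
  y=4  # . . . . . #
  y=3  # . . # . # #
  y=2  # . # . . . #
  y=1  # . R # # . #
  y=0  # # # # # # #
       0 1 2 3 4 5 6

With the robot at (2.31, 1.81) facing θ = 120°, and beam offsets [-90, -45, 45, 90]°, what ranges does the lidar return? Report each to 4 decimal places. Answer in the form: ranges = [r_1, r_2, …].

ranges = [0.3800, 0.1967, 1.3562, 1.5127]

beam 1: φ=-90°, α=30°
  d=(0.8660,0.5000)  start (2,1)  tX=0.7967 tY=0.3800  stride 1/|dx|=1.1547 1/|dy|=2.0000
    cross y-line → (2,2), t=0.3800 (wall)
  → r_1 = 0.3800
beam 2: φ=-45°, α=75°
  d=(0.2588,0.9659)  start (2,1)  tX=2.6660 tY=0.1967  stride 1/|dx|=3.8637 1/|dy|=1.0353
    cross y-line → (2,2), t=0.1967 (wall)
  → r_2 = 0.1967
beam 3: φ=45°, α=165°
  d=(-0.9659,0.2588)  start (2,1)  tX=0.3209 tY=0.7341  stride 1/|dx|=1.0353 1/|dy|=3.8637
    cross x-line → (1,1), t=0.3209
    cross y-line → (1,2), t=0.7341
    cross x-line → (0,2), t=1.3562 (wall)
  → r_3 = 1.3562
beam 4: φ=90°, α=210°
  d=(-0.8660,-0.5000)  start (2,1)  tX=0.3580 tY=1.6200  stride 1/|dx|=1.1547 1/|dy|=2.0000
    cross x-line → (1,1), t=0.3580
    cross x-line → (0,1), t=1.5127 (wall)
  → r_4 = 1.5127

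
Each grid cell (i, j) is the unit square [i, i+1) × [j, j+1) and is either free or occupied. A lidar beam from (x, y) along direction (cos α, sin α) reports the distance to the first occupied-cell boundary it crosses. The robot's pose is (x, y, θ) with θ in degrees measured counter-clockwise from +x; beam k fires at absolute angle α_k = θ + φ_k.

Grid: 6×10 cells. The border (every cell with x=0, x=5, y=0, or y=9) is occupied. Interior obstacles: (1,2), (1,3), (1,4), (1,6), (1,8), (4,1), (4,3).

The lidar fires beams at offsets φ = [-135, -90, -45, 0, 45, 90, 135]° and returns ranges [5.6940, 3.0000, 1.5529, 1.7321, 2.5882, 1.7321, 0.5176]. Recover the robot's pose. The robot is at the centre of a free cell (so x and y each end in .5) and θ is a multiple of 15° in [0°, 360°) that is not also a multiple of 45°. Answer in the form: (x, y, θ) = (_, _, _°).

(x, y, θ) = (3.5, 3.5, 210°)

Enumerate (i+0.5, j+0.5, θ) over the 25 free cells and 16 admissible headings. For each, cast all 7 beams and compare to the given ranges.
  (4.5, 5.5, 210°): beam 1 = 1.9319 ≠ 5.6940 ✗
  (2.5, 3.5, 165°): beam 1 = 2.8868 ≠ 5.6940 ✗
  (3.5, 7.5, 75°): beam 1 = 3.0000 ≠ 5.6940 ✗
  (4.5, 7.5, 330°): beam 1 = 2.5882 ≠ 5.6940 ✗
  (3.5, 6.5, 195°): beam 1 = 2.8868 ≠ 5.6940 ✗
  …
  (3.5, 3.5, 210°): r_1=5.6940, r_2=3.0000, r_3=1.5529, r_4=1.7321, r_5=2.5882, r_6=1.7321, r_7=0.5176 — all match ✓
Only this pose fits every beam.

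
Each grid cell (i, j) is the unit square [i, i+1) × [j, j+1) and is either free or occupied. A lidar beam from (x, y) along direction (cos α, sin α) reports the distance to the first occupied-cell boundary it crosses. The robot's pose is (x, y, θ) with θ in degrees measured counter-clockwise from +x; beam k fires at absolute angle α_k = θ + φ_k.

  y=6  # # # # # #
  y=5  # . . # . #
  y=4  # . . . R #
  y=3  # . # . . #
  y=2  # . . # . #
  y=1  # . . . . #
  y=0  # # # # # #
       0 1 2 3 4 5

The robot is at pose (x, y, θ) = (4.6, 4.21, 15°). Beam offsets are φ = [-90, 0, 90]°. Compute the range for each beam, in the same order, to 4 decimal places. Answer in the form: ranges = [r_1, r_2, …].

ranges = [1.5455, 0.4141, 1.8531]

beam 1: φ=-90°, α=285°
  d=(0.2588,-0.9659)  start (4,4)  tX=1.5455 tY=0.2174  stride 1/|dx|=3.8637 1/|dy|=1.0353
    cross y-line → (4,3), t=0.2174
    cross y-line → (4,2), t=1.2527
    cross x-line → (5,2), t=1.5455 (wall)
  → r_1 = 1.5455
beam 2: φ=0°, α=15°
  d=(0.9659,0.2588)  start (4,4)  tX=0.4141 tY=3.0523  stride 1/|dx|=1.0353 1/|dy|=3.8637
    cross x-line → (5,4), t=0.4141 (wall)
  → r_2 = 0.4141
beam 3: φ=90°, α=105°
  d=(-0.2588,0.9659)  start (4,4)  tX=2.3182 tY=0.8179  stride 1/|dx|=3.8637 1/|dy|=1.0353
    cross y-line → (4,5), t=0.8179
    cross y-line → (4,6), t=1.8531 (wall)
  → r_3 = 1.8531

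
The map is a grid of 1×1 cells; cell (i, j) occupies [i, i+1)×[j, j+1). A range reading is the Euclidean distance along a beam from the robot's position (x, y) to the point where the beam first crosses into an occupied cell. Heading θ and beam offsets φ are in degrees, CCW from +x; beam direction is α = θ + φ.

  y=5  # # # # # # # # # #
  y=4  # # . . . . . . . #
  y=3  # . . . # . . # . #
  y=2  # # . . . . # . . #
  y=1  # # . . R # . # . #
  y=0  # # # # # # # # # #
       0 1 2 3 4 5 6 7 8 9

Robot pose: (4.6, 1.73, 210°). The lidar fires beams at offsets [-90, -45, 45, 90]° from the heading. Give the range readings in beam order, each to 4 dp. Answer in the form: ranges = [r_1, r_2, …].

ranges = [3.7759, 2.6917, 0.7558, 0.8000]

beam 1: φ=-90°, α=120°
  cosα=-0.5000 sinα=0.8660 | (4,1) | tMaxX 1.2000 tMaxY 0.3118 | tΔX 2.0000 tΔY 1.1547
    t=0.3118 [y] (4,2)
    t=1.2000 [x] (3,2)
    t=1.4665 [y] (3,3)
    t=2.6212 [y] (3,4)
    t=3.2000 [x] (2,4)
    t=3.7759 [y] (2,5) — stop
  → r_1 = 3.7759
beam 2: φ=-45°, α=165°
  cosα=-0.9659 sinα=0.2588 | (4,1) | tMaxX 0.6212 tMaxY 1.0432 | tΔX 1.0353 tΔY 3.8637
    t=0.6212 [x] (3,1)
    t=1.0432 [y] (3,2)
    t=1.6564 [x] (2,2)
    t=2.6917 [x] (1,2) — stop
  → r_2 = 2.6917
beam 3: φ=45°, α=255°
  cosα=-0.2588 sinα=-0.9659 | (4,1) | tMaxX 2.3182 tMaxY 0.7558 | tΔX 3.8637 tΔY 1.0353
    t=0.7558 [y] (4,0) — stop
  → r_3 = 0.7558
beam 4: φ=90°, α=300°
  cosα=0.5000 sinα=-0.8660 | (4,1) | tMaxX 0.8000 tMaxY 0.8429 | tΔX 2.0000 tΔY 1.1547
    t=0.8000 [x] (5,1) — stop
  → r_4 = 0.8000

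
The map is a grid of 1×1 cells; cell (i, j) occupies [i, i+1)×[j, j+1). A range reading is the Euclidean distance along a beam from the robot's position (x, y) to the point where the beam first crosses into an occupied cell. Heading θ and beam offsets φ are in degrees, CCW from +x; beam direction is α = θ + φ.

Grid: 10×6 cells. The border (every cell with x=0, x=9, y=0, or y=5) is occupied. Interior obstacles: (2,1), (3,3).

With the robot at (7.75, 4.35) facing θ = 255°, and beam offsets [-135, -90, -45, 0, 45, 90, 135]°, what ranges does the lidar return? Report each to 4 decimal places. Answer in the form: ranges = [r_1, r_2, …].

beam 1: φ=-135°, α=120°
  d=(-0.5000,0.8660)  start (7,4)  tX=1.5000 tY=0.7506  stride 1/|dx|=2.0000 1/|dy|=1.1547
    cross y-line → (7,5), t=0.7506 (wall)
  → r_1 = 0.7506
beam 2: φ=-90°, α=165°
  d=(-0.9659,0.2588)  start (7,4)  tX=0.7765 tY=2.5114  stride 1/|dx|=1.0353 1/|dy|=3.8637
    cross x-line → (6,4), t=0.7765
    cross x-line → (5,4), t=1.8117
    cross y-line → (5,5), t=2.5114 (wall)
  → r_2 = 2.5114
beam 3: φ=-45°, α=210°
  d=(-0.8660,-0.5000)  start (7,4)  tX=0.8660 tY=0.7000  stride 1/|dx|=1.1547 1/|dy|=2.0000
    cross y-line → (7,3), t=0.7000
    cross x-line → (6,3), t=0.8660
    cross x-line → (5,3), t=2.0207
    cross y-line → (5,2), t=2.7000
    cross x-line → (4,2), t=3.1754
    cross x-line → (3,2), t=4.3301
    cross y-line → (3,1), t=4.7000
    cross x-line → (2,1), t=5.4848 (wall)
  → r_3 = 5.4848
beam 4: φ=0°, α=255°
  d=(-0.2588,-0.9659)  start (7,4)  tX=2.8978 tY=0.3623  stride 1/|dx|=3.8637 1/|dy|=1.0353
    cross y-line → (7,3), t=0.3623
    cross y-line → (7,2), t=1.3976
    cross y-line → (7,1), t=2.4329
    cross x-line → (6,1), t=2.8978
    cross y-line → (6,0), t=3.4682 (wall)
  → r_4 = 3.4682
beam 5: φ=45°, α=300°
  d=(0.5000,-0.8660)  start (7,4)  tX=0.5000 tY=0.4041  stride 1/|dx|=2.0000 1/|dy|=1.1547
    cross y-line → (7,3), t=0.4041
    cross x-line → (8,3), t=0.5000
    cross y-line → (8,2), t=1.5588
    cross x-line → (9,2), t=2.5000 (wall)
  → r_5 = 2.5000
beam 6: φ=90°, α=345°
  d=(0.9659,-0.2588)  start (7,4)  tX=0.2588 tY=1.3523  stride 1/|dx|=1.0353 1/|dy|=3.8637
    cross x-line → (8,4), t=0.2588
    cross x-line → (9,4), t=1.2941 (wall)
  → r_6 = 1.2941
beam 7: φ=135°, α=30°
  d=(0.8660,0.5000)  start (7,4)  tX=0.2887 tY=1.3000  stride 1/|dx|=1.1547 1/|dy|=2.0000
    cross x-line → (8,4), t=0.2887
    cross y-line → (8,5), t=1.3000 (wall)
  → r_7 = 1.3000

ranges = [0.7506, 2.5114, 5.4848, 3.4682, 2.5000, 1.2941, 1.3000]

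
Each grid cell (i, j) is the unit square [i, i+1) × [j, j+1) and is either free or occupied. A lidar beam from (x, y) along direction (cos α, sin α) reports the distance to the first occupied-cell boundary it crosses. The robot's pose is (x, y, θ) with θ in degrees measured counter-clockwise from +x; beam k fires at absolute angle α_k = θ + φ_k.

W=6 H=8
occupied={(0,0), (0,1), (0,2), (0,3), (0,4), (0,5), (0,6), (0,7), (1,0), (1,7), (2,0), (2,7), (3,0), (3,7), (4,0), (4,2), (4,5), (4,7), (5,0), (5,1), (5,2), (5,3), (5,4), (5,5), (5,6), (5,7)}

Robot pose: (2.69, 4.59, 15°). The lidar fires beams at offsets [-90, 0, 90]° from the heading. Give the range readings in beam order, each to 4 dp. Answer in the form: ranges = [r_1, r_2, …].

beam 1: φ=-90°, α=285°
  dir = (cos 285°, sin 285°) = (0.2588, -0.9659); from cell (2,4)
  next x-line at t=1.1977, next y-line at t=0.6108; Δt_x=3.8637, Δt_y=1.0353
    y: enter (2,3) at t=0.6108
    x: enter (3,3) at t=1.1977
    y: enter (3,2) at t=1.6461
    y: enter (3,1) at t=2.6814
    y: enter (3,0) at t=3.7166 ← occupied
  → r_1 = 3.7166
beam 2: φ=0°, α=15°
  dir = (cos 15°, sin 15°) = (0.9659, 0.2588); from cell (2,4)
  next x-line at t=0.3209, next y-line at t=1.5841; Δt_x=1.0353, Δt_y=3.8637
    x: enter (3,4) at t=0.3209
    x: enter (4,4) at t=1.3562
    y: enter (4,5) at t=1.5841 ← occupied
  → r_2 = 1.5841
beam 3: φ=90°, α=105°
  dir = (cos 105°, sin 105°) = (-0.2588, 0.9659); from cell (2,4)
  next x-line at t=2.6660, next y-line at t=0.4245; Δt_x=3.8637, Δt_y=1.0353
    y: enter (2,5) at t=0.4245
    y: enter (2,6) at t=1.4597
    y: enter (2,7) at t=2.4950 ← occupied
  → r_3 = 2.4950

ranges = [3.7166, 1.5841, 2.4950]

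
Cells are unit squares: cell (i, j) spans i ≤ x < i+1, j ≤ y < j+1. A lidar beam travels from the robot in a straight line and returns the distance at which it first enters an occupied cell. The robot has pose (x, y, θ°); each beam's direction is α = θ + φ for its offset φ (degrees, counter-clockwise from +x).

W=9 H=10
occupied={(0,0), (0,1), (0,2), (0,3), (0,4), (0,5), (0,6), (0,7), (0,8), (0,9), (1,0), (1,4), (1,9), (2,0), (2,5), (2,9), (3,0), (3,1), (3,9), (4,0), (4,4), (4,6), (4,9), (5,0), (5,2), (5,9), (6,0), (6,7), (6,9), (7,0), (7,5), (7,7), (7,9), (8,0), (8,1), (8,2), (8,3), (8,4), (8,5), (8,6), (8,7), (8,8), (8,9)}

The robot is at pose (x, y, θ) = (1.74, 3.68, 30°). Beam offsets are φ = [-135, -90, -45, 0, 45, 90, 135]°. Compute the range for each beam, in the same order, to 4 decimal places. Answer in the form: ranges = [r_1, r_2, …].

beam 1: φ=-135°, α=255°
  cosα=-0.2588 sinα=-0.9659 | (1,3) | tMaxX 2.8591 tMaxY 0.7040 | tΔX 3.8637 tΔY 1.0353
    t=0.7040 [y] (1,2)
    t=1.7393 [y] (1,1)
    t=2.7745 [y] (1,0) — stop
  → r_1 = 2.7745
beam 2: φ=-90°, α=300°
  cosα=0.5000 sinα=-0.8660 | (1,3) | tMaxX 0.5200 tMaxY 0.7852 | tΔX 2.0000 tΔY 1.1547
    t=0.5200 [x] (2,3)
    t=0.7852 [y] (2,2)
    t=1.9399 [y] (2,1)
    t=2.5200 [x] (3,1) — stop
  → r_2 = 2.5200
beam 3: φ=-45°, α=345°
  cosα=0.9659 sinα=-0.2588 | (1,3) | tMaxX 0.2692 tMaxY 2.6273 | tΔX 1.0353 tΔY 3.8637
    t=0.2692 [x] (2,3)
    t=1.3044 [x] (3,3)
    t=2.3397 [x] (4,3)
    t=2.6273 [y] (4,2)
    t=3.3750 [x] (5,2) — stop
  → r_3 = 3.3750
beam 4: φ=0°, α=30°
  cosα=0.8660 sinα=0.5000 | (1,3) | tMaxX 0.3002 tMaxY 0.6400 | tΔX 1.1547 tΔY 2.0000
    t=0.3002 [x] (2,3)
    t=0.6400 [y] (2,4)
    t=1.4549 [x] (3,4)
    t=2.6096 [x] (4,4) — stop
  → r_4 = 2.6096
beam 5: φ=45°, α=75°
  cosα=0.2588 sinα=0.9659 | (1,3) | tMaxX 1.0046 tMaxY 0.3313 | tΔX 3.8637 tΔY 1.0353
    t=0.3313 [y] (1,4) — stop
  → r_5 = 0.3313
beam 6: φ=90°, α=120°
  cosα=-0.5000 sinα=0.8660 | (1,3) | tMaxX 1.4800 tMaxY 0.3695 | tΔX 2.0000 tΔY 1.1547
    t=0.3695 [y] (1,4) — stop
  → r_6 = 0.3695
beam 7: φ=135°, α=165°
  cosα=-0.9659 sinα=0.2588 | (1,3) | tMaxX 0.7661 tMaxY 1.2364 | tΔX 1.0353 tΔY 3.8637
    t=0.7661 [x] (0,3) — stop
  → r_7 = 0.7661

ranges = [2.7745, 2.5200, 3.3750, 2.6096, 0.3313, 0.3695, 0.7661]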